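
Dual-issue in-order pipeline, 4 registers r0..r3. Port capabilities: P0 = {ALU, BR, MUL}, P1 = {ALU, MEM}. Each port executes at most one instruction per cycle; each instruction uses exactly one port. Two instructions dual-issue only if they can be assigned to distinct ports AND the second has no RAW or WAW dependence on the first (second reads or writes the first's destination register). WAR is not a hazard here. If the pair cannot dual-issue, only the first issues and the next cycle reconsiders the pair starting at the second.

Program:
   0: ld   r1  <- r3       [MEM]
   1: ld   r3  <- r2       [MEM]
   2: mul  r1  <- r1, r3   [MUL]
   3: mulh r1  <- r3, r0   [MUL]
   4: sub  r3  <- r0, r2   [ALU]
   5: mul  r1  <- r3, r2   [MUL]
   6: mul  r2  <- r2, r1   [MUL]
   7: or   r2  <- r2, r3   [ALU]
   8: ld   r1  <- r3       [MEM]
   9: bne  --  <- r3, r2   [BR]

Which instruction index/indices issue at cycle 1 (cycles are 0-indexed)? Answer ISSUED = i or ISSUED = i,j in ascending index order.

ISSUED = 1

#0 head=0: ld.MEM i0 no-port MEM/MEM
#1 head=1: ld.MEM i1 RAW r3
#2 head=2: mul.MUL i2 no-port MUL/MUL
#3 head=3: mulh.MUL+sub.ALU i3&i4 2-wide
#4 head=5: mul.MUL i5 no-port MUL/MUL
#5 head=6: mul.MUL i6 RAW+WAW r2
#6 head=7: or.ALU+ld.MEM i7&i8 2-wide
#7 head=9: bne.BR i9 tail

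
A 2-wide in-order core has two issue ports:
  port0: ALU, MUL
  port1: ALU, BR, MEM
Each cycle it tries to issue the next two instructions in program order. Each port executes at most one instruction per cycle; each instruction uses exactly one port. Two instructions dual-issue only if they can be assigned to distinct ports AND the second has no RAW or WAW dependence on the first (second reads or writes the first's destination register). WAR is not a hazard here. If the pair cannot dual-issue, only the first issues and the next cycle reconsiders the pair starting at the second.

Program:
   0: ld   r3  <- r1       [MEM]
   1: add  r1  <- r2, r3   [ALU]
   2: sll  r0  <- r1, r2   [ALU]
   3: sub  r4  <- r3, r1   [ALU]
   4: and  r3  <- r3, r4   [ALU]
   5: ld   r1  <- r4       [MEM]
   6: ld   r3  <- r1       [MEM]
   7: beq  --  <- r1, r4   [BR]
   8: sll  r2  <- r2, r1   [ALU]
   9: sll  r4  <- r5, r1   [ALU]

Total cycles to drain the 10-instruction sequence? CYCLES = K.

CYCLES = 7

c0: i0 ld  RAW r3
c1: i1 add  RAW r1
c2: i2,i3 sll;sub  2-wide
c3: i4,i5 and;ld  2-wide
c4: i6 ld  no-port MEM/BR
c5: i7,i8 beq;sll  2-wide
c6: i9 sll  tail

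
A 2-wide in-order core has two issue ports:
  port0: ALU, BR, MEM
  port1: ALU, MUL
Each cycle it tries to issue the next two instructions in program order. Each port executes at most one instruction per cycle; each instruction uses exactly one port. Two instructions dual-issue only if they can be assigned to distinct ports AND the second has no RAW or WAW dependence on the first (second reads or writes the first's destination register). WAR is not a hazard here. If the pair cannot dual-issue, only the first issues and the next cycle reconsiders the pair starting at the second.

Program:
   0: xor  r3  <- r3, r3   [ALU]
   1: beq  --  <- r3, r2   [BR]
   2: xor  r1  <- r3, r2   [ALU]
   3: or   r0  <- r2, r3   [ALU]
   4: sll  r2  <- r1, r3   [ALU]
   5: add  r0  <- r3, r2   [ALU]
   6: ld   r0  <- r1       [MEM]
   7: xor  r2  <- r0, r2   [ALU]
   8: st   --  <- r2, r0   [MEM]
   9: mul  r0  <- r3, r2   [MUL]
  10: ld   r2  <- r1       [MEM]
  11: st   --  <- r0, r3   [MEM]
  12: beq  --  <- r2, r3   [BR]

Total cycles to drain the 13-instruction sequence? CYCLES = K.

CYCLES = 10

0. xor @i0  | RAW r3
1. beq xor @i1,i2  | dual
2. or sll @i3,i4  | dual
3. add @i5  | WAW r0
4. ld @i6  | RAW r0
5. xor @i7  | RAW r2
6. st mul @i8,i9  | dual
7. ld @i10  | no-port MEM/MEM
8. st @i11  | no-port MEM/BR
9. beq @i12  | tail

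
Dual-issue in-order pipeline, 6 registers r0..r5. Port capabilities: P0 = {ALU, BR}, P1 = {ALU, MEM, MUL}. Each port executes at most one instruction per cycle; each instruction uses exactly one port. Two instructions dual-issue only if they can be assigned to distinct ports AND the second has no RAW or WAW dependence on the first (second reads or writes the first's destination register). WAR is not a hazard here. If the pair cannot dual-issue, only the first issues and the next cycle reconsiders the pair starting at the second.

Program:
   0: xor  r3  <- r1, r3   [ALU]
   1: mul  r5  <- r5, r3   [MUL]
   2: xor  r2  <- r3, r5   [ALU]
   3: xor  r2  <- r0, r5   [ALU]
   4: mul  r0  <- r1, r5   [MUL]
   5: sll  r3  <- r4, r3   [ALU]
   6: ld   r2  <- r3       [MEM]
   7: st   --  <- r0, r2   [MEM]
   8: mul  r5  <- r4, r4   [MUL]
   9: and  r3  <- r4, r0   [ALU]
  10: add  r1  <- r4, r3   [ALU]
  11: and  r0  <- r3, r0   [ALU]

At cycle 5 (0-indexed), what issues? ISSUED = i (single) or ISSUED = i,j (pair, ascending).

0. xor.ALU @i0  | RAW r3
1. mul.MUL @i1  | RAW r5
2. xor.ALU @i2  | WAW r2
3. xor.ALU+mul.MUL @i3&i4  | 2-wide
4. sll.ALU @i5  | RAW r3
5. ld.MEM @i6  | no-port MEM/MEM
6. st.MEM @i7  | no-port MEM/MUL
7. mul.MUL+and.ALU @i8&i9  | 2-wide
8. add.ALU+and.ALU @i10&i11  | 2-wide

ISSUED = 6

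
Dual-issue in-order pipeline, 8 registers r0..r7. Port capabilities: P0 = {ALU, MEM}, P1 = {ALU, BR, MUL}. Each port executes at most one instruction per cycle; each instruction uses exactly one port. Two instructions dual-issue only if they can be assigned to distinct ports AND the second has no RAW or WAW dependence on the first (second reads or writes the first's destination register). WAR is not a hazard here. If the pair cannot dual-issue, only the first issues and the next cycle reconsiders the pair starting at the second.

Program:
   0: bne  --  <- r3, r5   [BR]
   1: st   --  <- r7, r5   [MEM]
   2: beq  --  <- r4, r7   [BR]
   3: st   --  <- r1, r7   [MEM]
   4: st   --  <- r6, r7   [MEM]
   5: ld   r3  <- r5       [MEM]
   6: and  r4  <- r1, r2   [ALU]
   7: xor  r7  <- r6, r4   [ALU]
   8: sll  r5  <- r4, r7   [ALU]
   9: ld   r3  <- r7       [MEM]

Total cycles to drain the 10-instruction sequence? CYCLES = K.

t=0 i0&i1:bne.BR;st.MEM ; 2-wide
t=1 i2&i3:beq.BR;st.MEM ; 2-wide
t=2 i4:st.MEM ; no-port MEM/MEM
t=3 i5&i6:ld.MEM;and.ALU ; 2-wide
t=4 i7:xor.ALU ; RAW r7
t=5 i8&i9:sll.ALU;ld.MEM ; 2-wide

CYCLES = 6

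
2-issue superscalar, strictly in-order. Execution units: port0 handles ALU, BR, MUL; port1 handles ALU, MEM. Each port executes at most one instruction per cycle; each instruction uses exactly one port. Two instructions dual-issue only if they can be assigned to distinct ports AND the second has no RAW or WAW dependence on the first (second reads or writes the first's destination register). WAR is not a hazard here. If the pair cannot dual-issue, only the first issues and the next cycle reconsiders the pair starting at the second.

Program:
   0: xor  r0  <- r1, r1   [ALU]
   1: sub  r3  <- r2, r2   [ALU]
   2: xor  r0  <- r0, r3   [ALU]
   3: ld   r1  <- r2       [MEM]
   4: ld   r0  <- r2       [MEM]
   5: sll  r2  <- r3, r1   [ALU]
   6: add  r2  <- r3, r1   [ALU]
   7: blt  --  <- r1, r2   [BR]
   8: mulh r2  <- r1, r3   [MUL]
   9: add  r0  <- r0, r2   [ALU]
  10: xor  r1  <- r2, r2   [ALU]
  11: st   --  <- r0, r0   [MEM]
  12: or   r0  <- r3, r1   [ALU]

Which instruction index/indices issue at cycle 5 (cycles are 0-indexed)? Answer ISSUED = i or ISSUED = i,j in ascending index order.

  cy0 -> i0&i1 (xor;sub) 2-wide
  cy1 -> i2&i3 (xor;ld) 2-wide
  cy2 -> i4&i5 (ld;sll) 2-wide
  cy3 -> i6 (add) RAW r2
  cy4 -> i7 (blt) no-port BR/MUL
  cy5 -> i8 (mulh) RAW r2
  cy6 -> i9&i10 (add;xor) 2-wide
  cy7 -> i11&i12 (st;or) 2-wide

ISSUED = 8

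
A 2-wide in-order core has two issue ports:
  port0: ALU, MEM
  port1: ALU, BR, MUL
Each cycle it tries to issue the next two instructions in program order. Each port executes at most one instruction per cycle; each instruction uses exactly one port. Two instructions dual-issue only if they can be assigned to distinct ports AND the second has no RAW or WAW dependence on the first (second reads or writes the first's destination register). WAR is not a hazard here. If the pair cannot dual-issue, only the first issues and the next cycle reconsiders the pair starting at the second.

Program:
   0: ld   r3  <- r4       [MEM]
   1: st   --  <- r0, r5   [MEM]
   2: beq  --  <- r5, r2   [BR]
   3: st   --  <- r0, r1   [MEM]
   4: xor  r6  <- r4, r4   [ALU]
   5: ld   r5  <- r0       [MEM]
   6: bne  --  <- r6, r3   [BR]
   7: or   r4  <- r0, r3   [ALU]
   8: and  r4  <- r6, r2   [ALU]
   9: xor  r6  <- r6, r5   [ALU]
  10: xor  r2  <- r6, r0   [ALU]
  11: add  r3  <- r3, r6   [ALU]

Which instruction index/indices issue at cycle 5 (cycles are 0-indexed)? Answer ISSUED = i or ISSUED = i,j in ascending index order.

c0: i0 ld  no-port MEM/MEM
c1: i1,i2 st/beq  dual
c2: i3,i4 st/xor  dual
c3: i5,i6 ld/bne  dual
c4: i7 or  WAW r4
c5: i8,i9 and/xor  dual
c6: i10,i11 xor/add  dual

ISSUED = 8,9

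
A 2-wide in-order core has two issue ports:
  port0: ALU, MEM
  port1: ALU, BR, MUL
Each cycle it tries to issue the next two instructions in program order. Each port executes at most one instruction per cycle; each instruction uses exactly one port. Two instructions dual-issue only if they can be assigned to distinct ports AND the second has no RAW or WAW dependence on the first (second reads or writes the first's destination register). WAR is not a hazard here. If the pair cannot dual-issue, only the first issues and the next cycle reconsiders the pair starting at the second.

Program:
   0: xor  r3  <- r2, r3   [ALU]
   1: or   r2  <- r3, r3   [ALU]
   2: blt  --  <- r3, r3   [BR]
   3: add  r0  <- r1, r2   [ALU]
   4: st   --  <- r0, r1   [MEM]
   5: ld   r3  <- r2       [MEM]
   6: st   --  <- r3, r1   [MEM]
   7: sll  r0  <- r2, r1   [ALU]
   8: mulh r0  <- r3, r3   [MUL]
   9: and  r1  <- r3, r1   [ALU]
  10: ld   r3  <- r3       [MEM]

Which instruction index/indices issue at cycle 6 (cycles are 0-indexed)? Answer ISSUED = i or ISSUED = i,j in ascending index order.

c0: i0 xor.ALU  RAW r3
c1: i1/i2 or.ALU+blt.BR  pair
c2: i3 add.ALU  RAW r0
c3: i4 st.MEM  no-port MEM/MEM
c4: i5 ld.MEM  no-port MEM/MEM
c5: i6/i7 st.MEM+sll.ALU  pair
c6: i8/i9 mulh.MUL+and.ALU  pair
c7: i10 ld.MEM  tail

ISSUED = 8,9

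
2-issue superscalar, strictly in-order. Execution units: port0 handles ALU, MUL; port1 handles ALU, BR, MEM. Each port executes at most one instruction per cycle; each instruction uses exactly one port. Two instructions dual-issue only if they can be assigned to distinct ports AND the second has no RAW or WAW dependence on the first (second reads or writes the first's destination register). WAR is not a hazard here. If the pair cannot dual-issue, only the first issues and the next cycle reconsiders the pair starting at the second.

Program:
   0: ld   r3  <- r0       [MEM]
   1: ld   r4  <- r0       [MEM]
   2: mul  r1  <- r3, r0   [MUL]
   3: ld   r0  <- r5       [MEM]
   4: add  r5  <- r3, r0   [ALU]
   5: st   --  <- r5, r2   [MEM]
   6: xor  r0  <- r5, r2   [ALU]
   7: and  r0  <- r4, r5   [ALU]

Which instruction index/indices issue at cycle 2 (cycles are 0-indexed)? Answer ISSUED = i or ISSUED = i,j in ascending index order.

ISSUED = 3

0. ld.MEM @i0  | no-port MEM/MEM
1. ld.MEM;mul.MUL @i1+i2  | 2-wide
2. ld.MEM @i3  | RAW r0
3. add.ALU @i4  | RAW r5
4. st.MEM;xor.ALU @i5+i6  | 2-wide
5. and.ALU @i7  | tail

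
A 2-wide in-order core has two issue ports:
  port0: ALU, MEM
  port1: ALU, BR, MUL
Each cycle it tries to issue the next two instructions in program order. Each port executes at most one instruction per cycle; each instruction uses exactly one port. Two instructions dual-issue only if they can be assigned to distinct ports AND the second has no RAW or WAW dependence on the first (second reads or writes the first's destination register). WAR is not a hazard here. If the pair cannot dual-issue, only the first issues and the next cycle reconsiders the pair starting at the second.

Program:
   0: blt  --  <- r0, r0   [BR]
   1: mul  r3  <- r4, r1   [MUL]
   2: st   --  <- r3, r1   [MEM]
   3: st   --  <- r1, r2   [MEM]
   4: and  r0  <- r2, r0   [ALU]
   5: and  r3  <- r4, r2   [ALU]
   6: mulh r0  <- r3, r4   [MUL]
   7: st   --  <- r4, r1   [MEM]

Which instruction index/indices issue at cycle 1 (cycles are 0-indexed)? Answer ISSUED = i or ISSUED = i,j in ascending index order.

ISSUED = 1

[0] i0  blt.BR  -- no-port BR/MUL
[1] i1  mul.MUL  -- RAW r3
[2] i2  st.MEM  -- no-port MEM/MEM
[3] i3,i4  st.MEM+and.ALU  -- pair
[4] i5  and.ALU  -- RAW r3
[5] i6,i7  mulh.MUL+st.MEM  -- pair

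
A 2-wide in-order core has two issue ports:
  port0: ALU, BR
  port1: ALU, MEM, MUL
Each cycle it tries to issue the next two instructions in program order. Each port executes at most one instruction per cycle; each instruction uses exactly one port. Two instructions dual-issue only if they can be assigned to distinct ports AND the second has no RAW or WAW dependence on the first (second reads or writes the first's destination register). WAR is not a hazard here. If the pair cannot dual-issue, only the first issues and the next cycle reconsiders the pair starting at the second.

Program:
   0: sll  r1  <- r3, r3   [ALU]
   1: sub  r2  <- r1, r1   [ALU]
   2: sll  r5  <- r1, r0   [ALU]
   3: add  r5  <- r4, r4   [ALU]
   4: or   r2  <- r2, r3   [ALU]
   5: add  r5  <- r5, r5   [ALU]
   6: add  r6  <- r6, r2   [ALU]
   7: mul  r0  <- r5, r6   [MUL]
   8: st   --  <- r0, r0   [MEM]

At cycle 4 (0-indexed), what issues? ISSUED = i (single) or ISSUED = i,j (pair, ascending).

ISSUED = 7

0. sll.ALU @i0  | RAW r1
1. sub.ALU sll.ALU @i1+i2  | 2-wide
2. add.ALU or.ALU @i3+i4  | 2-wide
3. add.ALU add.ALU @i5+i6  | 2-wide
4. mul.MUL @i7  | no-port MUL/MEM
5. st.MEM @i8  | tail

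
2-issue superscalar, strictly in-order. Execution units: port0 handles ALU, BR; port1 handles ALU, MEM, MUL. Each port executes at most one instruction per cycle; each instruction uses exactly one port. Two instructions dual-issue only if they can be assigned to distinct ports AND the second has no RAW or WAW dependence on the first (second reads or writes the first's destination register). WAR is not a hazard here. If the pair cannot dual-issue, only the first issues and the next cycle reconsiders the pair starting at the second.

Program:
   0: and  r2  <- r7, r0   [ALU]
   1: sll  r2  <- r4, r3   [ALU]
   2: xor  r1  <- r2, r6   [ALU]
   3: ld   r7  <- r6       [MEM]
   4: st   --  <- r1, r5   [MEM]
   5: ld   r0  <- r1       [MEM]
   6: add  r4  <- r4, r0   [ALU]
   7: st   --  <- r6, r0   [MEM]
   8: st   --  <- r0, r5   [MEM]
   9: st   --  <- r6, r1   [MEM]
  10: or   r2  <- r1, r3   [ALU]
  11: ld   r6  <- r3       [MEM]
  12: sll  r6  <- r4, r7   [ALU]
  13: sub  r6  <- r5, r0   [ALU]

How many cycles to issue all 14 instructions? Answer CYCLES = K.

CYCLES = 11

t=0 i0:and.ALU ; WAW r2
t=1 i1:sll.ALU ; RAW r2
t=2 i2/i3:xor.ALU ld.MEM ; pair
t=3 i4:st.MEM ; no-port MEM/MEM
t=4 i5:ld.MEM ; RAW r0
t=5 i6/i7:add.ALU st.MEM ; pair
t=6 i8:st.MEM ; no-port MEM/MEM
t=7 i9/i10:st.MEM or.ALU ; pair
t=8 i11:ld.MEM ; WAW r6
t=9 i12:sll.ALU ; WAW r6
t=10 i13:sub.ALU ; tail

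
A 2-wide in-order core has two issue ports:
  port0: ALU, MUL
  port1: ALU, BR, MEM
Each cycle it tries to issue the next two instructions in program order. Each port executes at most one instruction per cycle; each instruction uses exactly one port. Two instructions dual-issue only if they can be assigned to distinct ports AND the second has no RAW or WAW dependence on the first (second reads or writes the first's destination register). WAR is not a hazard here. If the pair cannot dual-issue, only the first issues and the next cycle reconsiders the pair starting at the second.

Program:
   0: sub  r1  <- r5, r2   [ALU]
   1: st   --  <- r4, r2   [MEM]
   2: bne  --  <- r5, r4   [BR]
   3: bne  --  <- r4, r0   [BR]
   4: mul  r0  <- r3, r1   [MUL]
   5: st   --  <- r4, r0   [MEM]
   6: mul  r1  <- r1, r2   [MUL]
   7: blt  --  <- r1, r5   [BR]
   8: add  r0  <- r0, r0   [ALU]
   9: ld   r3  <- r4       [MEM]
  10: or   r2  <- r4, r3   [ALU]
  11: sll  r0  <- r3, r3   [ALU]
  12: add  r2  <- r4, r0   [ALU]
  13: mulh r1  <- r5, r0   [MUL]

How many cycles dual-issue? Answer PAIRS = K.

PAIRS = 6

  cy0 -> i0/i1 (sub.ALU+st.MEM) pair
  cy1 -> i2 (bne.BR) no-port BR/BR
  cy2 -> i3/i4 (bne.BR+mul.MUL) pair
  cy3 -> i5/i6 (st.MEM+mul.MUL) pair
  cy4 -> i7/i8 (blt.BR+add.ALU) pair
  cy5 -> i9 (ld.MEM) RAW r3
  cy6 -> i10/i11 (or.ALU+sll.ALU) pair
  cy7 -> i12/i13 (add.ALU+mulh.MUL) pair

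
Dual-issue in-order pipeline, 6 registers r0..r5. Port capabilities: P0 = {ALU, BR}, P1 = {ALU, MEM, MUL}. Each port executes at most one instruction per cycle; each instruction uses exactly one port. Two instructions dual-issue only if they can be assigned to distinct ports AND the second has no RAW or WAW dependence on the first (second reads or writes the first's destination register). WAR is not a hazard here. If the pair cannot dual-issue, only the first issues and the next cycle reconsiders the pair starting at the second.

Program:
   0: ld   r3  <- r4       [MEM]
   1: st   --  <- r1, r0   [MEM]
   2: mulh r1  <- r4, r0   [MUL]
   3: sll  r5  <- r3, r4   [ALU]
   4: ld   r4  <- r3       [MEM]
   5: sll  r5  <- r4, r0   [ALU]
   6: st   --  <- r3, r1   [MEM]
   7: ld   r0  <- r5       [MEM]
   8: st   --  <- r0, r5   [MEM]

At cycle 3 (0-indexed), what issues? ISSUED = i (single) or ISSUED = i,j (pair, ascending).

[0] i0  ld.MEM  -- no-port MEM/MEM
[1] i1  st.MEM  -- no-port MEM/MUL
[2] i2/i3  mulh.MUL sll.ALU  -- pair
[3] i4  ld.MEM  -- RAW r4
[4] i5/i6  sll.ALU st.MEM  -- pair
[5] i7  ld.MEM  -- no-port MEM/MEM
[6] i8  st.MEM  -- tail

ISSUED = 4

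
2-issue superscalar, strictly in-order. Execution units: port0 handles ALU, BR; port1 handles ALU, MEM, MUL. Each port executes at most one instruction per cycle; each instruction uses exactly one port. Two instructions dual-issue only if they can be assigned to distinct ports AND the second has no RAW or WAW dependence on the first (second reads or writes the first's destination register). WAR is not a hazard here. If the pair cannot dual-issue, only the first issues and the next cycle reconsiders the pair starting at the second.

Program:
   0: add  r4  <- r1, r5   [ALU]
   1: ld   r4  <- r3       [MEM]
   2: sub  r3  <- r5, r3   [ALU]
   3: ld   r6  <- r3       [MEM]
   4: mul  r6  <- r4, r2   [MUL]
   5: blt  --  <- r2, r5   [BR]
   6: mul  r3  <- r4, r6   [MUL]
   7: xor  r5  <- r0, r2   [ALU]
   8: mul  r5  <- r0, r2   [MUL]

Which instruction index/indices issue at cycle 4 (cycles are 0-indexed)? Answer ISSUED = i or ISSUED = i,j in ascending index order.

  cy0 -> i0 (add.ALU) WAW r4
  cy1 -> i1,i2 (ld.MEM sub.ALU) 2-wide
  cy2 -> i3 (ld.MEM) no-port MEM/MUL
  cy3 -> i4,i5 (mul.MUL blt.BR) 2-wide
  cy4 -> i6,i7 (mul.MUL xor.ALU) 2-wide
  cy5 -> i8 (mul.MUL) tail

ISSUED = 6,7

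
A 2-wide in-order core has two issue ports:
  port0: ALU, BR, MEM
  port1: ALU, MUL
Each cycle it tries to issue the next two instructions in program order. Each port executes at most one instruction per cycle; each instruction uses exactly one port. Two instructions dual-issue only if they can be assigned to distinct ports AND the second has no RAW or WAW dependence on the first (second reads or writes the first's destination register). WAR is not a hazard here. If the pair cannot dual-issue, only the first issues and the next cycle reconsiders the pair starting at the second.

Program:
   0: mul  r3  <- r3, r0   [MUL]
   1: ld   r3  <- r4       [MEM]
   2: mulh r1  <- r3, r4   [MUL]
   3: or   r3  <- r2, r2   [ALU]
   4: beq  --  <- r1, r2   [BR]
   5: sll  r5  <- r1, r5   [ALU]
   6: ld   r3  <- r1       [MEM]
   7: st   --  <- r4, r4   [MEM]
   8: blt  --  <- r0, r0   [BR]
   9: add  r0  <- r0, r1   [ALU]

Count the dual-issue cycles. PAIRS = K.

0. mul @i0  | WAW r3
1. ld @i1  | RAW r3
2. mulh or @i2&i3  | 2-wide
3. beq sll @i4&i5  | 2-wide
4. ld @i6  | no-port MEM/MEM
5. st @i7  | no-port MEM/BR
6. blt add @i8&i9  | 2-wide

PAIRS = 3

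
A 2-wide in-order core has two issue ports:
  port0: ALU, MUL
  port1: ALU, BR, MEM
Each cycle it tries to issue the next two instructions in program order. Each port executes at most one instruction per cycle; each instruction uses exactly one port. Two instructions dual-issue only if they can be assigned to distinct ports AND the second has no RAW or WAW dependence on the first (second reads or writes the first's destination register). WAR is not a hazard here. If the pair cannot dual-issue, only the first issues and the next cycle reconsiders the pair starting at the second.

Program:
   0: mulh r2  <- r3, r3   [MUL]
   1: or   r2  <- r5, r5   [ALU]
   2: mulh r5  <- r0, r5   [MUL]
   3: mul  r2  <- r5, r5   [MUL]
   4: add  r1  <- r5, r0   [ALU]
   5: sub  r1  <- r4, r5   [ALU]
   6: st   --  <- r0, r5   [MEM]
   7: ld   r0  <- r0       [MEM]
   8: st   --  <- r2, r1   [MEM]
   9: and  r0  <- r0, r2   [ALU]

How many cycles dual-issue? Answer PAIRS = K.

  cy0 -> i0 (mulh.MUL) WAW r2
  cy1 -> i1,i2 (or.ALU+mulh.MUL) dual
  cy2 -> i3,i4 (mul.MUL+add.ALU) dual
  cy3 -> i5,i6 (sub.ALU+st.MEM) dual
  cy4 -> i7 (ld.MEM) no-port MEM/MEM
  cy5 -> i8,i9 (st.MEM+and.ALU) dual

PAIRS = 4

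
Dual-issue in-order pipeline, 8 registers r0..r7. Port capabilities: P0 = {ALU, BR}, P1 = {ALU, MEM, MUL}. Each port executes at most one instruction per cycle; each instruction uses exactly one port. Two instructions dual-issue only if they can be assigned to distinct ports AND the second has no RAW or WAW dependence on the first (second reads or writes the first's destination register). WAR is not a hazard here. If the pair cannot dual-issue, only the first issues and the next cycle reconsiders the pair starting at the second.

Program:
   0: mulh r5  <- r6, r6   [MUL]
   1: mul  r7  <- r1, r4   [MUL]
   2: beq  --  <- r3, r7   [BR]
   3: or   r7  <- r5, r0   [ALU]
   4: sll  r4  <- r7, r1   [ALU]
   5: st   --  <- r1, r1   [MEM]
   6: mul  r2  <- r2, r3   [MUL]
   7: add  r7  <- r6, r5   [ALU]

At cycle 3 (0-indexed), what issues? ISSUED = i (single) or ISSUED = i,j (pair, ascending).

  cy0 -> i0 (mulh) no-port MUL/MUL
  cy1 -> i1 (mul) RAW r7
  cy2 -> i2/i3 (beq or) 2-wide
  cy3 -> i4/i5 (sll st) 2-wide
  cy4 -> i6/i7 (mul add) 2-wide

ISSUED = 4,5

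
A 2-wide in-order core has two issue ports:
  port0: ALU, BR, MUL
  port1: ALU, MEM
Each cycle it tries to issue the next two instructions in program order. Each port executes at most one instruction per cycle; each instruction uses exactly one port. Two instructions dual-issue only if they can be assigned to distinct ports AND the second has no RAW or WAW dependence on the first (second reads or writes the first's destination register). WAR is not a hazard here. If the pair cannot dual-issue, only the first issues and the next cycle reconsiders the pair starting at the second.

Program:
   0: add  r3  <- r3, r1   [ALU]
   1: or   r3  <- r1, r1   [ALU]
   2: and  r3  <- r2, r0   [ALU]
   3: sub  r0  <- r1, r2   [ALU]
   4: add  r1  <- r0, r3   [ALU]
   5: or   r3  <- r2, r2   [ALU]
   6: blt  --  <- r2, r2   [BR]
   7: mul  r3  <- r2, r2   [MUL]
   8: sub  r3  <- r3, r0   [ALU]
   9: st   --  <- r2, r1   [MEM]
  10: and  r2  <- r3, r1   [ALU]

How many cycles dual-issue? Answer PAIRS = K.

#0 head=0: add i0 WAW r3
#1 head=1: or i1 WAW r3
#2 head=2: and sub i2/i3 2-wide
#3 head=4: add or i4/i5 2-wide
#4 head=6: blt i6 no-port BR/MUL
#5 head=7: mul i7 RAW+WAW r3
#6 head=8: sub st i8/i9 2-wide
#7 head=10: and i10 tail

PAIRS = 3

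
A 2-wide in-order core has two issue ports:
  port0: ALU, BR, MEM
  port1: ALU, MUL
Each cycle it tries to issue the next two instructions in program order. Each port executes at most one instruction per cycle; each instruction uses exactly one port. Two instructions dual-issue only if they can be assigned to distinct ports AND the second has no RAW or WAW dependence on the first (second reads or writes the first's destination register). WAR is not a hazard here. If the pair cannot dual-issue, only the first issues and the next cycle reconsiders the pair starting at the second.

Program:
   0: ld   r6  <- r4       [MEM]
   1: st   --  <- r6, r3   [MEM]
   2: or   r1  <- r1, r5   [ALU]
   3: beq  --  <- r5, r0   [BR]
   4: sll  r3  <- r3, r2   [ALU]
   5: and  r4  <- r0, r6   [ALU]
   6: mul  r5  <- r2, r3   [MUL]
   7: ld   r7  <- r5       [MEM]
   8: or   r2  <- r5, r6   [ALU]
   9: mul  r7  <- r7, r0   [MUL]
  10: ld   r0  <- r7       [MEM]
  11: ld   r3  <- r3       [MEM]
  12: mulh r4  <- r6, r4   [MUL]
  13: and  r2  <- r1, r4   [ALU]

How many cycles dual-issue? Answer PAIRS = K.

[0] i0  ld.MEM  -- no-port MEM/MEM
[1] i1+i2  st.MEM or.ALU  -- 2-wide
[2] i3+i4  beq.BR sll.ALU  -- 2-wide
[3] i5+i6  and.ALU mul.MUL  -- 2-wide
[4] i7+i8  ld.MEM or.ALU  -- 2-wide
[5] i9  mul.MUL  -- RAW r7
[6] i10  ld.MEM  -- no-port MEM/MEM
[7] i11+i12  ld.MEM mulh.MUL  -- 2-wide
[8] i13  and.ALU  -- tail

PAIRS = 5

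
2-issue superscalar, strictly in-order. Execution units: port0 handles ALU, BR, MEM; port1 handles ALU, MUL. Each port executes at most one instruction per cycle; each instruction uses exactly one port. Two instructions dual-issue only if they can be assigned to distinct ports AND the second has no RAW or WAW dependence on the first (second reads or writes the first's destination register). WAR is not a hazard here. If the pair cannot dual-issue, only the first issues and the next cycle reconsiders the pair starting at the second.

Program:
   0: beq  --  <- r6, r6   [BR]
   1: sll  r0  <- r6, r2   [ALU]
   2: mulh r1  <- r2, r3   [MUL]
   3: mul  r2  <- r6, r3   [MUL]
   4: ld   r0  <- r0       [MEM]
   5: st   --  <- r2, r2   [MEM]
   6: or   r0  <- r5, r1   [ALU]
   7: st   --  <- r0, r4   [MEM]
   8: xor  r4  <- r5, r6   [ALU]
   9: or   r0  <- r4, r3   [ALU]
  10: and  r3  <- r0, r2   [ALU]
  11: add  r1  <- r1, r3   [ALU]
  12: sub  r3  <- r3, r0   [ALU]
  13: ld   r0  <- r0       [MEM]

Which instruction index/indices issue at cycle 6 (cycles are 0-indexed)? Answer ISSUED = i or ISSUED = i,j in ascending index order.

#0 head=0: beq sll i0/i1 pair
#1 head=2: mulh i2 no-port MUL/MUL
#2 head=3: mul ld i3/i4 pair
#3 head=5: st or i5/i6 pair
#4 head=7: st xor i7/i8 pair
#5 head=9: or i9 RAW r0
#6 head=10: and i10 RAW r3
#7 head=11: add sub i11/i12 pair
#8 head=13: ld i13 tail

ISSUED = 10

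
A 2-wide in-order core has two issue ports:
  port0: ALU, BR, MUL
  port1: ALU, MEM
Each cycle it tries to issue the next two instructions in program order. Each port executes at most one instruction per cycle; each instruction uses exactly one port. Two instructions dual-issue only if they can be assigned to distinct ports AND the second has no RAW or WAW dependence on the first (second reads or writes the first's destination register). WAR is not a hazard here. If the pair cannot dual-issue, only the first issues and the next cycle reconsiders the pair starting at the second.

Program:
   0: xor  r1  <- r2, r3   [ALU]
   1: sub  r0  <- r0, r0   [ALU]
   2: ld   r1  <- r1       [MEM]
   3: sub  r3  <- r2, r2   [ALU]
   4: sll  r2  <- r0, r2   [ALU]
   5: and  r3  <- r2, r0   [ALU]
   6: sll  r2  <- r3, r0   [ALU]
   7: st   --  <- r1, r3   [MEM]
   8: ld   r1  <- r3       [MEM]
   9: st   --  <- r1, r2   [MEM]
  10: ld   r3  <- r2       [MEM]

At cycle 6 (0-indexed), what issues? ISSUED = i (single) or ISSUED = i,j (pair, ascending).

ISSUED = 9

[0] i0/i1  xor.ALU sub.ALU  -- 2-wide
[1] i2/i3  ld.MEM sub.ALU  -- 2-wide
[2] i4  sll.ALU  -- RAW r2
[3] i5  and.ALU  -- RAW r3
[4] i6/i7  sll.ALU st.MEM  -- 2-wide
[5] i8  ld.MEM  -- no-port MEM/MEM
[6] i9  st.MEM  -- no-port MEM/MEM
[7] i10  ld.MEM  -- tail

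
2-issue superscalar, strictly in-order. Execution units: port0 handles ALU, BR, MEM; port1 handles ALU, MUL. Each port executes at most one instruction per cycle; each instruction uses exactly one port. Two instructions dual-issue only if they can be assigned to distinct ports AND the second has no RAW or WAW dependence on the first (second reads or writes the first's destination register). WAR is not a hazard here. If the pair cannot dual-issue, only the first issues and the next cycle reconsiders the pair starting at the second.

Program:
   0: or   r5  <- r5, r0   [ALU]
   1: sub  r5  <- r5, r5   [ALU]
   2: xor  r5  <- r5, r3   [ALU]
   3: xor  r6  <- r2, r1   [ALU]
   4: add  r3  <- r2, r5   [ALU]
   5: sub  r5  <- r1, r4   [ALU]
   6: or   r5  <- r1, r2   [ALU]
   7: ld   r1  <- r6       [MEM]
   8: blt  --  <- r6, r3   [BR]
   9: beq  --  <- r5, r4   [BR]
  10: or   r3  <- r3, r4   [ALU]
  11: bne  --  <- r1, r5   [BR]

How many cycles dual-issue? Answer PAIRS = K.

t=0 i0:or.ALU ; RAW+WAW r5
t=1 i1:sub.ALU ; RAW+WAW r5
t=2 i2,i3:xor.ALU+xor.ALU ; 2-wide
t=3 i4,i5:add.ALU+sub.ALU ; 2-wide
t=4 i6,i7:or.ALU+ld.MEM ; 2-wide
t=5 i8:blt.BR ; no-port BR/BR
t=6 i9,i10:beq.BR+or.ALU ; 2-wide
t=7 i11:bne.BR ; tail

PAIRS = 4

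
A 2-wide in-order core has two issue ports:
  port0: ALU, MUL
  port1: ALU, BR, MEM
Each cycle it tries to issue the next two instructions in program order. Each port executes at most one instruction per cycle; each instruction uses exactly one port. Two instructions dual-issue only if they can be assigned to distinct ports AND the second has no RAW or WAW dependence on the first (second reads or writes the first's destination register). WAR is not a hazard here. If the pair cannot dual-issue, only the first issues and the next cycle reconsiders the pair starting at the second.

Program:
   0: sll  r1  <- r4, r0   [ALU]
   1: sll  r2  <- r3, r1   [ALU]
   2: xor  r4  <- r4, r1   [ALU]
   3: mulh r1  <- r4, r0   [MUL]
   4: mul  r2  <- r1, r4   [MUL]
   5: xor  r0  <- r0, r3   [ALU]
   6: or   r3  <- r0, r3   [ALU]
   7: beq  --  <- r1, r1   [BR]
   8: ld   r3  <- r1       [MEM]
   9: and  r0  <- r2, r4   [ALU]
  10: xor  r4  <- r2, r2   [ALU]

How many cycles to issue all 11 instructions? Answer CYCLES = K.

CYCLES = 7

t=0 i0:sll.ALU ; RAW r1
t=1 i1&i2:sll.ALU+xor.ALU ; 2-wide
t=2 i3:mulh.MUL ; no-port MUL/MUL
t=3 i4&i5:mul.MUL+xor.ALU ; 2-wide
t=4 i6&i7:or.ALU+beq.BR ; 2-wide
t=5 i8&i9:ld.MEM+and.ALU ; 2-wide
t=6 i10:xor.ALU ; tail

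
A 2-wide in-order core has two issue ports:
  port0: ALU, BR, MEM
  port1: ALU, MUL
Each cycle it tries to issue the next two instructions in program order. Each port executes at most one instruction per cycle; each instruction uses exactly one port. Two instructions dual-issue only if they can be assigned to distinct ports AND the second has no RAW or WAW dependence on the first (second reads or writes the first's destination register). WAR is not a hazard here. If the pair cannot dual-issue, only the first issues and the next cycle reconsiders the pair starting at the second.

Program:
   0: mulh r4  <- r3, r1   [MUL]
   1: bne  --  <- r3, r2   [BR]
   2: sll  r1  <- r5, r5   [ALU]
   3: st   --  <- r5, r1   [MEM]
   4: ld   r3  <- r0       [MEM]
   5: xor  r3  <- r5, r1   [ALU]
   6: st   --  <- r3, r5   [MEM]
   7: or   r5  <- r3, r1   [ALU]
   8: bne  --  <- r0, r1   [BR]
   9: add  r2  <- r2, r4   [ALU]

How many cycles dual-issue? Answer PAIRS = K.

t=0 i0/i1:mulh.MUL bne.BR ; pair
t=1 i2:sll.ALU ; RAW r1
t=2 i3:st.MEM ; no-port MEM/MEM
t=3 i4:ld.MEM ; WAW r3
t=4 i5:xor.ALU ; RAW r3
t=5 i6/i7:st.MEM or.ALU ; pair
t=6 i8/i9:bne.BR add.ALU ; pair

PAIRS = 3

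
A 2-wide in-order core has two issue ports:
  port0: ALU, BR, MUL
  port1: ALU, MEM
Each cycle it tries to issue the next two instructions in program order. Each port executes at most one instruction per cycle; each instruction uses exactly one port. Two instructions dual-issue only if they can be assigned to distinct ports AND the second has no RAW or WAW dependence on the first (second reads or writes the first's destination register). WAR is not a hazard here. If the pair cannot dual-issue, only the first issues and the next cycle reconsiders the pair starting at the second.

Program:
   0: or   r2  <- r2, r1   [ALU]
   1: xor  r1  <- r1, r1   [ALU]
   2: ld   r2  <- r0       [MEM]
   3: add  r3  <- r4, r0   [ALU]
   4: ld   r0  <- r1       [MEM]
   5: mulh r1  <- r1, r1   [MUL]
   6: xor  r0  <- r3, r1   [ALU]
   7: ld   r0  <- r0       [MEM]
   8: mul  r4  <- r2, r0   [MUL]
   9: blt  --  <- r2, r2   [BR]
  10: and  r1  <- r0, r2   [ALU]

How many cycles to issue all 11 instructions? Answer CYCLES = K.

CYCLES = 7

0. or xor @i0,i1  | dual
1. ld add @i2,i3  | dual
2. ld mulh @i4,i5  | dual
3. xor @i6  | RAW+WAW r0
4. ld @i7  | RAW r0
5. mul @i8  | no-port MUL/BR
6. blt and @i9,i10  | dual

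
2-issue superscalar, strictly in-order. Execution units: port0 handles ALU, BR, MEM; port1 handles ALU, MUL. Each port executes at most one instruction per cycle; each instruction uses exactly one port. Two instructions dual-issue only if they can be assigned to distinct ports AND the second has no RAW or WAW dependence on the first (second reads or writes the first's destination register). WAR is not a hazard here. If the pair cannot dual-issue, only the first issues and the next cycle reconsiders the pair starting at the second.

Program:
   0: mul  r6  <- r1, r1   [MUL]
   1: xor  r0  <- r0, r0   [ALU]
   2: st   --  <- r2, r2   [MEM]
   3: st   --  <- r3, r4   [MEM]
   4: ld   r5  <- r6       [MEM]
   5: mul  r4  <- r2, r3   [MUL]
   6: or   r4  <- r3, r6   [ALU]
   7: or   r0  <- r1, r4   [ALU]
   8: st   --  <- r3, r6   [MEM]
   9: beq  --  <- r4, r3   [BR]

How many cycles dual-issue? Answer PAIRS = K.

[0] i0+i1  mul xor  -- 2-wide
[1] i2  st  -- no-port MEM/MEM
[2] i3  st  -- no-port MEM/MEM
[3] i4+i5  ld mul  -- 2-wide
[4] i6  or  -- RAW r4
[5] i7+i8  or st  -- 2-wide
[6] i9  beq  -- tail

PAIRS = 3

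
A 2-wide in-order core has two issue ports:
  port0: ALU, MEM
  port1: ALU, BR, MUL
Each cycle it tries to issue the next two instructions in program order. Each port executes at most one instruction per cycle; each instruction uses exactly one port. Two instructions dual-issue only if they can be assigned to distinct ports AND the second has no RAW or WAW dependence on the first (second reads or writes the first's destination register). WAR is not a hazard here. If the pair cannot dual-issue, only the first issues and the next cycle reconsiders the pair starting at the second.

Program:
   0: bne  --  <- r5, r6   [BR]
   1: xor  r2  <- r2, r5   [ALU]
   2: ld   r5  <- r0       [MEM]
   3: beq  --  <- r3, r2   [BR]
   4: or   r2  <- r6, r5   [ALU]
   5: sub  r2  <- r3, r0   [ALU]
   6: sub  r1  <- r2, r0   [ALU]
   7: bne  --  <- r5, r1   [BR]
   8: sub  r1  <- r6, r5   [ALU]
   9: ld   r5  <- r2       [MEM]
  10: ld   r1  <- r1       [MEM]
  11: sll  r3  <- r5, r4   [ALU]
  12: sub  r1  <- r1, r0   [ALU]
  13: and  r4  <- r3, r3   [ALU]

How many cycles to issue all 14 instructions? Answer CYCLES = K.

c0: i0/i1 bne/xor  pair
c1: i2/i3 ld/beq  pair
c2: i4 or  WAW r2
c3: i5 sub  RAW r2
c4: i6 sub  RAW r1
c5: i7/i8 bne/sub  pair
c6: i9 ld  no-port MEM/MEM
c7: i10/i11 ld/sll  pair
c8: i12/i13 sub/and  pair

CYCLES = 9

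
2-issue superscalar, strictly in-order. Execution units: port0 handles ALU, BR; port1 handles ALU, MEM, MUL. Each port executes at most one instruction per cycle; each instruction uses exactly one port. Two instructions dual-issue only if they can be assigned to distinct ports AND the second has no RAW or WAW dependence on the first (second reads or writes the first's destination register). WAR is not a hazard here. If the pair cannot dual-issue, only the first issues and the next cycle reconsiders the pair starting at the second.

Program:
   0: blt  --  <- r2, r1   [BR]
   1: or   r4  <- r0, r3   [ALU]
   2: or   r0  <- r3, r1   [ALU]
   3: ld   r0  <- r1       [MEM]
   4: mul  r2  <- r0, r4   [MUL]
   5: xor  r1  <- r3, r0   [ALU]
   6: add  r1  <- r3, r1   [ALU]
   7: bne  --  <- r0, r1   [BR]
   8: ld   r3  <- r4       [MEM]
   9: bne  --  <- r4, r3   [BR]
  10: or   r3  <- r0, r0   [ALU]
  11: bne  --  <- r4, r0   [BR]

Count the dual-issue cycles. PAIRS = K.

PAIRS = 4

#0 head=0: blt;or i0,i1 pair
#1 head=2: or i2 WAW r0
#2 head=3: ld i3 no-port MEM/MUL
#3 head=4: mul;xor i4,i5 pair
#4 head=6: add i6 RAW r1
#5 head=7: bne;ld i7,i8 pair
#6 head=9: bne;or i9,i10 pair
#7 head=11: bne i11 tail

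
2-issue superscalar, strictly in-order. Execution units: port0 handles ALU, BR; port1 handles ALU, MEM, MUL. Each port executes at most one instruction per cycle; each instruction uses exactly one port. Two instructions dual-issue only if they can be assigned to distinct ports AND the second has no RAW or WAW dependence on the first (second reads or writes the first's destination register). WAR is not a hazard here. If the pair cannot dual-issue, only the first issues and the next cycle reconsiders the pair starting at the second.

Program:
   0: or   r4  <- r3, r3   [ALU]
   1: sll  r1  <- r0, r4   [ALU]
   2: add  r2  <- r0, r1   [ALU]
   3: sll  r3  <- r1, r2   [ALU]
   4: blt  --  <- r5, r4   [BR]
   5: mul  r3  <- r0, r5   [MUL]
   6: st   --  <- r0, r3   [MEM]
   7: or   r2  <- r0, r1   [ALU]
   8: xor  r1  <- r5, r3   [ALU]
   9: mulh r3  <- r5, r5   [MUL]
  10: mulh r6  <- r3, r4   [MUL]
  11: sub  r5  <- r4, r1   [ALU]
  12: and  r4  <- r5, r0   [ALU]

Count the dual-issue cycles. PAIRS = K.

0. or.ALU @i0  | RAW r4
1. sll.ALU @i1  | RAW r1
2. add.ALU @i2  | RAW r2
3. sll.ALU+blt.BR @i3&i4  | pair
4. mul.MUL @i5  | no-port MUL/MEM
5. st.MEM+or.ALU @i6&i7  | pair
6. xor.ALU+mulh.MUL @i8&i9  | pair
7. mulh.MUL+sub.ALU @i10&i11  | pair
8. and.ALU @i12  | tail

PAIRS = 4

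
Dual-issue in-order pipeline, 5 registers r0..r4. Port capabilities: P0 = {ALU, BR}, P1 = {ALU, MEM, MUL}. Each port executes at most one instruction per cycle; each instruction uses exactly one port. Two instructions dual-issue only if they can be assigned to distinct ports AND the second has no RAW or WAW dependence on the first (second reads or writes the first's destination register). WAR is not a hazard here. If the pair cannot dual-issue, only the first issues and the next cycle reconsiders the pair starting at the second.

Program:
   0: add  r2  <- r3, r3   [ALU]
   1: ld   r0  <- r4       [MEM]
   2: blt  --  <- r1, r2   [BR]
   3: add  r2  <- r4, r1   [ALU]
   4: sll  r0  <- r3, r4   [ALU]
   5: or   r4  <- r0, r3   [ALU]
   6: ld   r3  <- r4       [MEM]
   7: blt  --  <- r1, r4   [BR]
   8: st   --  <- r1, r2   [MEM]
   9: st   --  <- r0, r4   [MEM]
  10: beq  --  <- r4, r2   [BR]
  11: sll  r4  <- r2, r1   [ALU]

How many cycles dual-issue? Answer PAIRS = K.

0. add.ALU/ld.MEM @i0,i1  | dual
1. blt.BR/add.ALU @i2,i3  | dual
2. sll.ALU @i4  | RAW r0
3. or.ALU @i5  | RAW r4
4. ld.MEM/blt.BR @i6,i7  | dual
5. st.MEM @i8  | no-port MEM/MEM
6. st.MEM/beq.BR @i9,i10  | dual
7. sll.ALU @i11  | tail

PAIRS = 4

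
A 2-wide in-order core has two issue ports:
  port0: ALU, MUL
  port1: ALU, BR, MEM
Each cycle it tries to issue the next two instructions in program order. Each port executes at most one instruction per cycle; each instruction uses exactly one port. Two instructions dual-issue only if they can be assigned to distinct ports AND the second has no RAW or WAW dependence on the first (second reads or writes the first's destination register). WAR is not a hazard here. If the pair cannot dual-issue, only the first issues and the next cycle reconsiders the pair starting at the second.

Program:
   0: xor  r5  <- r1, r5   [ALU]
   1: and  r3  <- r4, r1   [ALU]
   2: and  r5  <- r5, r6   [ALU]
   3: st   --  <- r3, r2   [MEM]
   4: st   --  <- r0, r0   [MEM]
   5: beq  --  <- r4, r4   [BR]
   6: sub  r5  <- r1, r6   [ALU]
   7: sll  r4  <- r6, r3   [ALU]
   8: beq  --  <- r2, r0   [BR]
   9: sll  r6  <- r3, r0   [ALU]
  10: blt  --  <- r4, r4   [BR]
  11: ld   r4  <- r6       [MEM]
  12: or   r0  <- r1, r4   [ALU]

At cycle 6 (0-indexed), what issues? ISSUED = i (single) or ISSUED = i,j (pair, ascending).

0. xor.ALU/and.ALU @i0&i1  | 2-wide
1. and.ALU/st.MEM @i2&i3  | 2-wide
2. st.MEM @i4  | no-port MEM/BR
3. beq.BR/sub.ALU @i5&i6  | 2-wide
4. sll.ALU/beq.BR @i7&i8  | 2-wide
5. sll.ALU/blt.BR @i9&i10  | 2-wide
6. ld.MEM @i11  | RAW r4
7. or.ALU @i12  | tail

ISSUED = 11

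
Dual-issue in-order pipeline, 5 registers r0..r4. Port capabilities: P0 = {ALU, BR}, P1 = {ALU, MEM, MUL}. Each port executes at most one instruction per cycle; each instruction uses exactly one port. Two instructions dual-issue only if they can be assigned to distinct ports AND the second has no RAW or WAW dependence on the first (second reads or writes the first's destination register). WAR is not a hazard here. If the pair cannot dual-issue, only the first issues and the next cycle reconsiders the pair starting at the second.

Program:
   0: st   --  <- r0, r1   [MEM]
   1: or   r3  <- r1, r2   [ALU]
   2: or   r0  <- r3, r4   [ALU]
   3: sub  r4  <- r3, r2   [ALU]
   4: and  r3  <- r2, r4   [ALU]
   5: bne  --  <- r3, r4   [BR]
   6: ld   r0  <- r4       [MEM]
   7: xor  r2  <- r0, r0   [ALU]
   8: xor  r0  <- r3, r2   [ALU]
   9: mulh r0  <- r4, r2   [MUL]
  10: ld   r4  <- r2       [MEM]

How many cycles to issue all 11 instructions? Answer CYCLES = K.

#0 head=0: st.MEM+or.ALU i0,i1 dual
#1 head=2: or.ALU+sub.ALU i2,i3 dual
#2 head=4: and.ALU i4 RAW r3
#3 head=5: bne.BR+ld.MEM i5,i6 dual
#4 head=7: xor.ALU i7 RAW r2
#5 head=8: xor.ALU i8 WAW r0
#6 head=9: mulh.MUL i9 no-port MUL/MEM
#7 head=10: ld.MEM i10 tail

CYCLES = 8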